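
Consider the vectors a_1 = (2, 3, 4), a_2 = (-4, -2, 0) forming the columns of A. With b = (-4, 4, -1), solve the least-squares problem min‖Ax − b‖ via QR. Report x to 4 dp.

x = (0.2917, 0.6042)

q_1 = a_1/‖a_1‖ = (2, 3, 4)/5.3852 = (0.3714, 0.5571, 0.7428).
r_{12} = q_1·a_2 = -2.5997.
u_2 = a_2 + 2.5997·q_1 = (-3.0345, -0.5517, 1.9310).
‖u_2‖ = 3.6389, so q_2 = (-0.8339, -0.1516, 0.5307).
Qᵀb = (0.0000, 2.1985).
Back-substitute: x_2 = 2.1985/3.6389 = 0.6042.
x_1 = (0.0000 + 2.5997·0.6042)/5.3852 = 0.2917.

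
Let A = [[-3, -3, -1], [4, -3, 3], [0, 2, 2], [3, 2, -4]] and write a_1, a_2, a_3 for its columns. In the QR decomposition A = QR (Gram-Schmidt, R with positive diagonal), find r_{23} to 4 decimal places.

r_{23} = -2.0234

a_1 = (-3, 4, 0, 3); ‖a_1‖ = 5.8310, so e_1 = (-0.5145, 0.6860, 0.0000, 0.5145).
e_1·a_2 = (-0.5145)·(-3) + 0.6860·(-3) + 0.0000·2 + 0.5145·2 = 0.5145.
u_2 = a_2 − 0.5145·e_1 = (-2.7353, -3.3529, 2.0000, 1.7353).
‖u_2‖ = 5.0730, so e_2 = (-0.5392, -0.6609, 0.3942, 0.3421).
r_{23} = e_2·a_3 = -2.0234.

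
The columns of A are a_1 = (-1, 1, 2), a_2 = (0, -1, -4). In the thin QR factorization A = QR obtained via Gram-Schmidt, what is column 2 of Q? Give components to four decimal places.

e_2 = (-0.8018, 0.2673, -0.5345)

e_1 = a_1/‖a_1‖ = (-1, 1, 2)/2.4495 = (-0.4082, 0.4082, 0.8165).
r_{12} = e_1·a_2 = -3.6742.
u_2 = a_2 + 3.6742·e_1 = (-1.5000, 0.5000, -1.0000).
‖u_2‖ = 1.8708, so e_2 = (-0.8018, 0.2673, -0.5345).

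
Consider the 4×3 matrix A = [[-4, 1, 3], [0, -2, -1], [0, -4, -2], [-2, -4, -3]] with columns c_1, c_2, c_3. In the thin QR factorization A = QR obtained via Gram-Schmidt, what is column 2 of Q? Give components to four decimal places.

c_1 = (-4, 0, 0, -2); ‖c_1‖ = 4.4721, so q_1 = (-0.8944, 0.0000, 0.0000, -0.4472).
q_1·c_2 = (-0.8944)·1 + 0.0000·(-2) + 0.0000·(-4) + (-0.4472)·(-4) = 0.8944.
u_2 = c_2 − 0.8944·q_1 = (1.8000, -2.0000, -4.0000, -3.6000).
‖u_2‖ = 6.0166, so q_2 = (0.2992, -0.3324, -0.6648, -0.5983).

q_2 = (0.2992, -0.3324, -0.6648, -0.5983)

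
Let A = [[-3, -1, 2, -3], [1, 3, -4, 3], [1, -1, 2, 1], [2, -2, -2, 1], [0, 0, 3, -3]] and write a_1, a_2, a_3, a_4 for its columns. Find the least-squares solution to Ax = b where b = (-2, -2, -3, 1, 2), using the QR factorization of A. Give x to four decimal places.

e_1 = a_1/‖a_1‖ = (-3, 1, 1, 2, 0)/3.8730 = (-0.7746, 0.2582, 0.2582, 0.5164, 0.0000).
r_{12} = e_1·a_2 = 0.2582.
u_2 = a_2 − 0.2582·e_1 = (-0.8000, 2.9333, -1.0667, -2.1333, 0.0000).
‖u_2‖ = 3.8644, so e_2 = (-0.2070, 0.7591, -0.2760, -0.5521, 0.0000).
r_{13} = e_1·a_3 = -3.0984; r_{23} = e_2·a_3 = -2.8983.
u_3 = a_3 + 3.0984·e_1 + 2.8983·e_2 = (-1.0000, -1.0000, 2.0000, -2.0000, 3.0000).
‖u_3‖ = 4.3589, so e_3 = (-0.2294, -0.2294, 0.4588, -0.4588, 0.6882).
r_{14} = e_1·a_4 = 3.8730; r_{24} = e_2·a_4 = 2.0702; r_{34} = e_3·a_4 = -2.0647.
u_4 = a_4 − 3.8730·e_1 − 2.0702·e_2 + 2.0647·e_3 = (-0.0451, -0.0451, 1.5188, -0.8045, -1.5789).
‖u_4‖ = 2.3348, so e_4 = (-0.0193, -0.0193, 0.6505, -0.3446, -0.6763).
Qᵀb = (0.7746, -0.8281, 0.4588, -3.5714).
Back-substitute: x_4 = -3.5714/2.3348 = -1.5297.
x_3 = (0.4588 + 2.0647·(-1.5297))/4.3589 = -0.6193.
x_2 = (-0.8281 + 2.8983·(-0.6193) − 2.0702·(-1.5297))/3.8644 = 0.1407.
x_1 = (0.7746 − 0.2582·0.1407 + 3.0984·(-0.6193) − 3.8730·(-1.5297))/3.8730 = 1.2248.

x = (1.2248, 0.1407, -0.6193, -1.5297)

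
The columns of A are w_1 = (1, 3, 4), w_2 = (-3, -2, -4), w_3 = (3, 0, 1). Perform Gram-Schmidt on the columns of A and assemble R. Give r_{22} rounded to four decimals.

r_{22} = 2.2275

w_1 = (1, 3, 4); ‖w_1‖ = 5.0990, so e_1 = (0.1961, 0.5883, 0.7845).
e_1·w_2 = 0.1961·(-3) + 0.5883·(-2) + 0.7845·(-4) = -4.9029.
u_2 = w_2 + 4.9029·e_1 = (-2.0385, 0.8846, -0.1538).
r_{22} = ‖u_2‖ = 2.2275.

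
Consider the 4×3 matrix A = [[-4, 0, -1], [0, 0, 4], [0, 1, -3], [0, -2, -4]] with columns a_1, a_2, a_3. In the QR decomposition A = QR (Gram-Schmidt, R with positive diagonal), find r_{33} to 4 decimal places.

r_{33} = 6.0000

a_1 = (-4, 0, 0, 0); ‖a_1‖ = 4.0000, so e_1 = (-1.0000, 0.0000, 0.0000, 0.0000).
e_1·a_2 = (-1.0000)·0 + 0.0000·0 + 0.0000·1 + 0.0000·(-2) = 0.0000.
u_2 = a_2 + 0.0000·e_1 = (0.0000, 0.0000, 1.0000, -2.0000).
‖u_2‖ = 2.2361, so e_2 = (0.0000, 0.0000, 0.4472, -0.8944).
e_1·a_3 = (-1.0000)·(-1) + 0.0000·4 + 0.0000·(-3) + 0.0000·(-4) = 1.0000; e_2·a_3 = 0.0000·(-1) + 0.0000·4 + 0.4472·(-3) + (-0.8944)·(-4) = 2.2361.
u_3 = a_3 − 1.0000·e_1 − 2.2361·e_2 = (0.0000, 4.0000, -4.0000, -2.0000).
r_{33} = ‖u_3‖ = 6.0000.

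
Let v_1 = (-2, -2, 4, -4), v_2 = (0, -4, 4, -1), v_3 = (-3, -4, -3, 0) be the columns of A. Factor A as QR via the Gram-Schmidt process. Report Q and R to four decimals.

e_1 = v_1/‖v_1‖ = (-2, -2, 4, -4)/6.3246 = (-0.3162, -0.3162, 0.6325, -0.6325).
r_{12} = e_1·v_2 = 4.4272.
u_2 = v_2 − 4.4272·e_1 = (1.4000, -2.6000, 1.2000, 1.8000).
‖u_2‖ = 3.6606, so e_2 = (0.3825, -0.7103, 0.3278, 0.4917).
r_{13} = e_1·v_3 = 0.3162; r_{23} = e_2·v_3 = 0.7103.
u_3 = v_3 − 0.3162·e_1 − 0.7103·e_2 = (-3.1716, -3.3955, -3.4328, -0.1493).
‖u_3‖ = 5.7789, so e_3 = (-0.5488, -0.5876, -0.5940, -0.0258).

Q = [[-0.3162, 0.3825, -0.5488], [-0.3162, -0.7103, -0.5876], [0.6325, 0.3278, -0.5940], [-0.6325, 0.4917, -0.0258]], R = [[6.3246, 4.4272, 0.3162], [0.0000, 3.6606, 0.7103], [0.0000, 0.0000, 5.7789]]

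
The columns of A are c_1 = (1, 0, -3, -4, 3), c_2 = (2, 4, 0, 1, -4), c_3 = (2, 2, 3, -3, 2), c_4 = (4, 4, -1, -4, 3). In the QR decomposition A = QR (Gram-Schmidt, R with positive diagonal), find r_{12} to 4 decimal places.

r_{12} = -2.3664

c_1 = (1, 0, -3, -4, 3); ‖c_1‖ = 5.9161, so e_1 = (0.1690, 0.0000, -0.5071, -0.6761, 0.5071).
r_{12} = e_1·c_2 = -2.3664.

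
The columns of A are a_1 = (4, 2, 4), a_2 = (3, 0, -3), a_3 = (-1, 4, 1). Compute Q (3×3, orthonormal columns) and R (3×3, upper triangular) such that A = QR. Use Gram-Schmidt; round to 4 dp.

a_1 = (4, 2, 4); ‖a_1‖ = 6.0000, so e_1 = (0.6667, 0.3333, 0.6667).
e_1·a_2 = 0.6667·3 + 0.3333·0 + 0.6667·(-3) = 0.0000.
u_2 = a_2 − 0.0000·e_1 = (3.0000, 0.0000, -3.0000).
‖u_2‖ = 4.2426, so e_2 = (0.7071, 0.0000, -0.7071).
e_1·a_3 = 0.6667·(-1) + 0.3333·4 + 0.6667·1 = 1.3333; e_2·a_3 = 0.7071·(-1) + (0.0000)·4 + (-0.7071)·1 = -1.4142.
u_3 = a_3 − 1.3333·e_1 + 1.4142·e_2 = (-0.8889, 3.5556, -0.8889).
‖u_3‖ = 3.7712, so e_3 = (-0.2357, 0.9428, -0.2357).

Q = [[0.6667, 0.7071, -0.2357], [0.3333, 0.0000, 0.9428], [0.6667, -0.7071, -0.2357]], R = [[6.0000, 0.0000, 1.3333], [0.0000, 4.2426, -1.4142], [0.0000, 0.0000, 3.7712]]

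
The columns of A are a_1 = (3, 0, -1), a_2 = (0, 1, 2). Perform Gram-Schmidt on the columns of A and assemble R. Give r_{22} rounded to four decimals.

r_{22} = 2.1448

q_1 = a_1/‖a_1‖ = (3, 0, -1)/3.1623 = (0.9487, 0.0000, -0.3162).
r_{12} = q_1·a_2 = -0.6325.
u_2 = a_2 + 0.6325·q_1 = (0.6000, 1.0000, 1.8000).
r_{22} = ‖u_2‖ = 2.1448.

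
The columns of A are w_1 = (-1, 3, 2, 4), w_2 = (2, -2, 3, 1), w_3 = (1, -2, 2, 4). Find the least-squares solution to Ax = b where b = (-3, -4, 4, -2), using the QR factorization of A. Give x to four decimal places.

q_1 = w_1/‖w_1‖ = (-1, 3, 2, 4)/5.4772 = (-0.1826, 0.5477, 0.3651, 0.7303).
r_{12} = q_1·w_2 = 0.3651.
u_2 = w_2 − 0.3651·q_1 = (2.0667, -2.2000, 2.8667, 0.7333).
‖u_2‖ = 4.2269, so q_2 = (0.4889, -0.5205, 0.6782, 0.1735).
r_{13} = q_1·w_3 = 2.3735; r_{23} = q_2·w_3 = 3.5802.
u_3 = w_3 − 2.3735·q_1 − 3.5802·q_2 = (-0.3172, -1.4366, -1.2948, 1.6455).
‖u_3‖ = 2.5590, so q_3 = (-0.1239, -0.5614, -0.5060, 0.6430).
Qᵀb = (-1.6432, 2.9809, -0.6926).
Back-substitute: x_3 = -0.6926/2.5590 = -0.2707.
x_2 = (2.9809 − 3.5802·(-0.2707))/4.2269 = 0.9345.
x_1 = (-1.6432 − 0.3651·0.9345 − 2.3735·(-0.2707))/5.4772 = -0.2450.

x = (-0.2450, 0.9345, -0.2707)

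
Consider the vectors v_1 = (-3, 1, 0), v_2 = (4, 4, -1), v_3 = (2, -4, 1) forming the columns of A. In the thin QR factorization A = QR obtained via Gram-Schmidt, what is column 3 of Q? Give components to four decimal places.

q_3 = (0.0613, 0.1839, 0.9810)

v_1 = (-3, 1, 0); ‖v_1‖ = 3.1623, so q_1 = (-0.9487, 0.3162, 0.0000).
q_1·v_2 = (-0.9487)·4 + 0.3162·4 + 0.0000·(-1) = -2.5298.
u_2 = v_2 + 2.5298·q_1 = (1.6000, 4.8000, -1.0000).
‖u_2‖ = 5.1575, so q_2 = (0.3102, 0.9307, -0.1939).
q_1·v_3 = (-0.9487)·2 + 0.3162·(-4) + 0.0000·1 = -3.1623; q_2·v_3 = 0.3102·2 + 0.9307·(-4) + (-0.1939)·1 = -3.2962.
u_3 = v_3 + 3.1623·q_1 + 3.2962·q_2 = (0.0226, 0.0677, 0.3609).
‖u_3‖ = 0.3679, so q_3 = (0.0613, 0.1839, 0.9810).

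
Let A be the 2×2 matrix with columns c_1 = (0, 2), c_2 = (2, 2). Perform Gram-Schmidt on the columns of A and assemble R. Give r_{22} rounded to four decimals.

c_1 = (0, 2); ‖c_1‖ = 2.0000, so q_1 = (0.0000, 1.0000).
q_1·c_2 = 0.0000·2 + 1.0000·2 = 2.0000.
u_2 = c_2 − 2.0000·q_1 = (2.0000, 0.0000).
r_{22} = ‖u_2‖ = 2.0000.

r_{22} = 2.0000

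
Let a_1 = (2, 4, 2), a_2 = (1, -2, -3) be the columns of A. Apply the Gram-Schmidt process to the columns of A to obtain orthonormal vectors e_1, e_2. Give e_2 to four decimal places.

e_2 = (0.7071, 0.0000, -0.7071)

a_1 = (2, 4, 2); ‖a_1‖ = 4.8990, so e_1 = (0.4082, 0.8165, 0.4082).
e_1·a_2 = 0.4082·1 + 0.8165·(-2) + 0.4082·(-3) = -2.4495.
u_2 = a_2 + 2.4495·e_1 = (2.0000, 0.0000, -2.0000).
‖u_2‖ = 2.8284, so e_2 = (0.7071, 0.0000, -0.7071).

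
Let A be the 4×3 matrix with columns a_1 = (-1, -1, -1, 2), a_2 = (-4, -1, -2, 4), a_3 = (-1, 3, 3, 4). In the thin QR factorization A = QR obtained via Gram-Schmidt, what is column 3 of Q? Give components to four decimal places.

q_1 = a_1/‖a_1‖ = (-1, -1, -1, 2)/2.6458 = (-0.3780, -0.3780, -0.3780, 0.7559).
r_{12} = q_1·a_2 = 5.6695.
u_2 = a_2 − 5.6695·q_1 = (-1.8571, 1.1429, 0.1429, -0.2857).
‖u_2‖ = 2.2039, so q_2 = (-0.8427, 0.5186, 0.0648, -0.1296).
r_{13} = q_1·a_3 = 1.1339; r_{23} = q_2·a_3 = 2.0743.
u_3 = a_3 − 1.1339·q_1 − 2.0743·q_2 = (1.1765, 2.3529, 3.2941, 3.4118).
‖u_3‖ = 5.4233, so q_3 = (0.2169, 0.4339, 0.6074, 0.6291).

q_3 = (0.2169, 0.4339, 0.6074, 0.6291)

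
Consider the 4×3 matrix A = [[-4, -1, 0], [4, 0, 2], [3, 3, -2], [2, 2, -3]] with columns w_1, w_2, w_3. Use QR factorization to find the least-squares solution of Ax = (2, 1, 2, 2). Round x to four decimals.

e_1 = w_1/‖w_1‖ = (-4, 4, 3, 2)/6.7082 = (-0.5963, 0.5963, 0.4472, 0.2981).
r_{12} = e_1·w_2 = 2.5342.
u_2 = w_2 − 2.5342·e_1 = (0.5111, -1.5111, 1.8667, 1.2444).
‖u_2‖ = 2.7528, so e_2 = (0.1857, -0.5489, 0.6781, 0.4521).
r_{13} = e_1·w_3 = -0.5963; r_{23} = e_2·w_3 = -3.8103.
u_3 = w_3 + 0.5963·e_1 + 3.8103·e_2 = (0.3519, 0.2639, 0.8504, -1.0997).
‖u_3‖ = 1.4581, so e_3 = (0.2413, 0.1810, 0.5832, -0.7542).
Qᵀb = (0.8944, 2.0827, 0.3218).
Back-substitute: x_3 = 0.3218/1.4581 = 0.2207.
x_2 = (2.0827 + 3.8103·0.2207)/2.7528 = 1.0621.
x_1 = (0.8944 − 2.5342·1.0621 + 0.5963·0.2207)/6.7082 = -0.2483.

x = (-0.2483, 1.0621, 0.2207)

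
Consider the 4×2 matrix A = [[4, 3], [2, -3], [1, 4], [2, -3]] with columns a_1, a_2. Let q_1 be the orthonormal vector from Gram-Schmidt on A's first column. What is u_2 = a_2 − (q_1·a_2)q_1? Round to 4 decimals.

u_2 = (2.3600, -3.3200, 3.8400, -3.3200)

a_1 = (4, 2, 1, 2); ‖a_1‖ = 5.0000, so q_1 = (0.8000, 0.4000, 0.2000, 0.4000).
q_1·a_2 = 0.8000·3 + 0.4000·(-3) + 0.2000·4 + 0.4000·(-3) = 0.8000.
u_2 = a_2 − 0.8000·q_1 = (2.3600, -3.3200, 3.8400, -3.3200).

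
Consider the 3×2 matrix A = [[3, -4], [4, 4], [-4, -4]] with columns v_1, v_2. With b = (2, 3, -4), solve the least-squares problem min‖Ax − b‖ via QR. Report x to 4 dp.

e_1 = v_1/‖v_1‖ = (3, 4, -4)/6.4031 = (0.4685, 0.6247, -0.6247).
r_{12} = e_1·v_2 = 3.1235.
u_2 = v_2 − 3.1235·e_1 = (-5.4634, 2.0488, -2.0488).
‖u_2‖ = 6.1842, so e_2 = (-0.8835, 0.3313, -0.3313).
Qᵀb = (5.3099, 0.5522).
Back-substitute: x_2 = 0.5522/6.1842 = 0.0893.
x_1 = (5.3099 − 3.1235·0.0893)/6.4031 = 0.7857.

x = (0.7857, 0.0893)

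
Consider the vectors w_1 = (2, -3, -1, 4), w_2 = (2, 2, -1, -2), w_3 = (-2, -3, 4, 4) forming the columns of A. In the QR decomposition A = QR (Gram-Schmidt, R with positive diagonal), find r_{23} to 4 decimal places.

r_{23} = -5.2658

w_1 = (2, -3, -1, 4); ‖w_1‖ = 5.4772, so q_1 = (0.3651, -0.5477, -0.1826, 0.7303).
q_1·w_2 = 0.3651·2 + (-0.5477)·2 + (-0.1826)·(-1) + 0.7303·(-2) = -1.6432.
u_2 = w_2 + 1.6432·q_1 = (2.6000, 1.1000, -1.3000, -0.8000).
‖u_2‖ = 3.2094, so q_2 = (0.8101, 0.3427, -0.4051, -0.2493).
r_{23} = q_2·w_3 = -5.2658.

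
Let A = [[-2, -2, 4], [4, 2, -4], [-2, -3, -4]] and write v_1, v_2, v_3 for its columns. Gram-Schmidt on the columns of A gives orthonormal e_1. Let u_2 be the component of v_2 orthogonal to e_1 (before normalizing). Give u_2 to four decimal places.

e_1 = v_1/‖v_1‖ = (-2, 4, -2)/4.8990 = (-0.4082, 0.8165, -0.4082).
r_{12} = e_1·v_2 = 3.6742.
u_2 = v_2 − 3.6742·e_1 = (-0.5000, -1.0000, -1.5000).

u_2 = (-0.5000, -1.0000, -1.5000)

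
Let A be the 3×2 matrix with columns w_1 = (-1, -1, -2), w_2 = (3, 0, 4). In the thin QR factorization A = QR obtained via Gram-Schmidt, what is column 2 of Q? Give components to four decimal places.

e_2 = (0.5307, -0.8339, 0.1516)

e_1 = w_1/‖w_1‖ = (-1, -1, -2)/2.4495 = (-0.4082, -0.4082, -0.8165).
r_{12} = e_1·w_2 = -4.4907.
u_2 = w_2 + 4.4907·e_1 = (1.1667, -1.8333, 0.3333).
‖u_2‖ = 2.1985, so e_2 = (0.5307, -0.8339, 0.1516).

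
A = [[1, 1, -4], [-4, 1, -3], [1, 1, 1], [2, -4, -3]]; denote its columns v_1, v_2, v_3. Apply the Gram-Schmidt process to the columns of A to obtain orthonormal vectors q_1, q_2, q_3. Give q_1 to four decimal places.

q_1 = (0.2132, -0.8528, 0.2132, 0.4264)

v_1 = (1, -4, 1, 2); ‖v_1‖ = 4.6904, so q_1 = (0.2132, -0.8528, 0.2132, 0.4264).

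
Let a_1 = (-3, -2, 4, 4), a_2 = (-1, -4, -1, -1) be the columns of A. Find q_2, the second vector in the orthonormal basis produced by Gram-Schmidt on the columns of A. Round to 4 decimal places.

q_2 = (-0.1845, -0.8918, -0.2921, -0.2921)

a_1 = (-3, -2, 4, 4); ‖a_1‖ = 6.7082, so q_1 = (-0.4472, -0.2981, 0.5963, 0.5963).
q_1·a_2 = (-0.4472)·(-1) + (-0.2981)·(-4) + 0.5963·(-1) + 0.5963·(-1) = 0.4472.
u_2 = a_2 − 0.4472·q_1 = (-0.8000, -3.8667, -1.2667, -1.2667).
‖u_2‖ = 4.3359, so q_2 = (-0.1845, -0.8918, -0.2921, -0.2921).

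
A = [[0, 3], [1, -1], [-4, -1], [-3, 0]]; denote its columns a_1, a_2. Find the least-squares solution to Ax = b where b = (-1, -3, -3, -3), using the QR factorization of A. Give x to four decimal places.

x = (0.6823, 0.0866)

a_1 = (0, 1, -4, -3); ‖a_1‖ = 5.0990, so q_1 = (0.0000, 0.1961, -0.7845, -0.5883).
q_1·a_2 = 0.0000·3 + 0.1961·(-1) + (-0.7845)·(-1) + (-0.5883)·0 = 0.5883.
u_2 = a_2 − 0.5883·q_1 = (3.0000, -1.1154, -0.5385, 0.3462).
‖u_2‖ = 3.2640, so q_2 = (0.9191, -0.3417, -0.1650, 0.1061).
Qᵀb = (3.5301, 0.2828).
Back-substitute: x_2 = 0.2828/3.2640 = 0.0866.
x_1 = (3.5301 − 0.5883·0.0866)/5.0990 = 0.6823.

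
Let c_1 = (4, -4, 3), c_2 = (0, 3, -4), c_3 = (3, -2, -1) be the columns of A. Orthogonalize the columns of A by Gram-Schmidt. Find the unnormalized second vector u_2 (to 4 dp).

u_2 = (2.3415, 0.6585, -2.2439)

c_1 = (4, -4, 3); ‖c_1‖ = 6.4031, so e_1 = (0.6247, -0.6247, 0.4685).
e_1·c_2 = 0.6247·0 + (-0.6247)·3 + 0.4685·(-4) = -3.7482.
u_2 = c_2 + 3.7482·e_1 = (2.3415, 0.6585, -2.2439).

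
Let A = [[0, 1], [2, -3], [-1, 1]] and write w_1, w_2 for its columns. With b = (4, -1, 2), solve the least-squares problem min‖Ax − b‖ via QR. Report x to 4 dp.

q_1 = w_1/‖w_1‖ = (0, 2, -1)/2.2361 = (0.0000, 0.8944, -0.4472).
r_{12} = q_1·w_2 = -3.1305.
u_2 = w_2 + 3.1305·q_1 = (1.0000, -0.2000, -0.4000).
‖u_2‖ = 1.0954, so q_2 = (0.9129, -0.1826, -0.3651).
Qᵀb = (-1.7889, 3.1038).
Back-substitute: x_2 = 3.1038/1.0954 = 2.8333.
x_1 = (-1.7889 + 3.1305·2.8333)/2.2361 = 3.1667.

x = (3.1667, 2.8333)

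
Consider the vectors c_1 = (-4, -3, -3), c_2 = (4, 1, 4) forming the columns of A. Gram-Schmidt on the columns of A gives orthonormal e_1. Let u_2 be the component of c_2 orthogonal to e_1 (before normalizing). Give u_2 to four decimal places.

c_1 = (-4, -3, -3); ‖c_1‖ = 5.8310, so e_1 = (-0.6860, -0.5145, -0.5145).
e_1·c_2 = (-0.6860)·4 + (-0.5145)·1 + (-0.5145)·4 = -5.3165.
u_2 = c_2 + 5.3165·e_1 = (0.3529, -1.7353, 1.2647).

u_2 = (0.3529, -1.7353, 1.2647)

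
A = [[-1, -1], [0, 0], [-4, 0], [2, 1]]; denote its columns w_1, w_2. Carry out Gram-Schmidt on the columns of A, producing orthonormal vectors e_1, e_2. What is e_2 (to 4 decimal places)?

e_2 = (-0.6838, 0.0000, 0.4558, 0.5698)

e_1 = w_1/‖w_1‖ = (-1, 0, -4, 2)/4.5826 = (-0.2182, 0.0000, -0.8729, 0.4364).
r_{12} = e_1·w_2 = 0.6547.
u_2 = w_2 − 0.6547·e_1 = (-0.8571, 0.0000, 0.5714, 0.7143).
‖u_2‖ = 1.2536, so e_2 = (-0.6838, 0.0000, 0.4558, 0.5698).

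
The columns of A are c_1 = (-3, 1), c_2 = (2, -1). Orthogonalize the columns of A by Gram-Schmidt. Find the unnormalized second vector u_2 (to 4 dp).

c_1 = (-3, 1); ‖c_1‖ = 3.1623, so e_1 = (-0.9487, 0.3162).
e_1·c_2 = (-0.9487)·2 + 0.3162·(-1) = -2.2136.
u_2 = c_2 + 2.2136·e_1 = (-0.1000, -0.3000).

u_2 = (-0.1000, -0.3000)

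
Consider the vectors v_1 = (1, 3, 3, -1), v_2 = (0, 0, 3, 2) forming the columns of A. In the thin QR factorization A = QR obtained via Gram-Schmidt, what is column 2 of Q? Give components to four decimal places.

q_1 = v_1/‖v_1‖ = (1, 3, 3, -1)/4.4721 = (0.2236, 0.6708, 0.6708, -0.2236).
r_{12} = q_1·v_2 = 1.5652.
u_2 = v_2 − 1.5652·q_1 = (-0.3500, -1.0500, 1.9500, 2.3500).
‖u_2‖ = 3.2481, so q_2 = (-0.1078, -0.3233, 0.6004, 0.7235).

q_2 = (-0.1078, -0.3233, 0.6004, 0.7235)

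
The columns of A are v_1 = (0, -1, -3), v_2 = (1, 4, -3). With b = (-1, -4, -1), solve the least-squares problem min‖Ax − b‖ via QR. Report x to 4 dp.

q_1 = v_1/‖v_1‖ = (0, -1, -3)/3.1623 = (0.0000, -0.3162, -0.9487).
r_{12} = q_1·v_2 = 1.5811.
u_2 = v_2 − 1.5811·q_1 = (1.0000, 4.5000, -1.5000).
‖u_2‖ = 4.8477, so q_2 = (0.2063, 0.9283, -0.3094).
Qᵀb = (2.2136, -3.6100).
Back-substitute: x_2 = -3.6100/4.8477 = -0.7447.
x_1 = (2.2136 − 1.5811·(-0.7447))/3.1623 = 1.0723.

x = (1.0723, -0.7447)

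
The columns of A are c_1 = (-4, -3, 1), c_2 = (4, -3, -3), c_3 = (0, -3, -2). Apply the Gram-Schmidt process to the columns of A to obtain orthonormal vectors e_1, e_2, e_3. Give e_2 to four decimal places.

e_1 = c_1/‖c_1‖ = (-4, -3, 1)/5.0990 = (-0.7845, -0.5883, 0.1961).
r_{12} = e_1·c_2 = -1.9612.
u_2 = c_2 + 1.9612·e_1 = (2.4615, -4.1538, -2.6154).
‖u_2‖ = 5.4913, so e_2 = (0.4483, -0.7564, -0.4763).

e_2 = (0.4483, -0.7564, -0.4763)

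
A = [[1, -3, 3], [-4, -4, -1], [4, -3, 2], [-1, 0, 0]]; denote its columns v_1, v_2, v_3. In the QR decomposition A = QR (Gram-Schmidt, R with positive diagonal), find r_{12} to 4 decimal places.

v_1 = (1, -4, 4, -1); ‖v_1‖ = 5.8310, so q_1 = (0.1715, -0.6860, 0.6860, -0.1715).
r_{12} = q_1·v_2 = 0.1715.

r_{12} = 0.1715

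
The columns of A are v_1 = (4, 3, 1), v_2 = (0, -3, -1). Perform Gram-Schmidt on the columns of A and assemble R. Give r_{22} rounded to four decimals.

q_1 = v_1/‖v_1‖ = (4, 3, 1)/5.0990 = (0.7845, 0.5883, 0.1961).
r_{12} = q_1·v_2 = -1.9612.
u_2 = v_2 + 1.9612·q_1 = (1.5385, -1.8462, -0.6154).
r_{22} = ‖u_2‖ = 2.4807.

r_{22} = 2.4807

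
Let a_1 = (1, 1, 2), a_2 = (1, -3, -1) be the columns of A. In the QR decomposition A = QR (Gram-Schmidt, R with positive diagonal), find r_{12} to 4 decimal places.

a_1 = (1, 1, 2); ‖a_1‖ = 2.4495, so q_1 = (0.4082, 0.4082, 0.8165).
r_{12} = q_1·a_2 = -1.6330.

r_{12} = -1.6330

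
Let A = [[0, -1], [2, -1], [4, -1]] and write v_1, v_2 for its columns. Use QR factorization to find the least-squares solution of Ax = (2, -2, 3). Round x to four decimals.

q_1 = v_1/‖v_1‖ = (0, 2, 4)/4.4721 = (0.0000, 0.4472, 0.8944).
r_{12} = q_1·v_2 = -1.3416.
u_2 = v_2 + 1.3416·q_1 = (-1.0000, -0.4000, 0.2000).
‖u_2‖ = 1.0954, so q_2 = (-0.9129, -0.3651, 0.1826).
Qᵀb = (1.7889, -0.5477).
Back-substitute: x_2 = -0.5477/1.0954 = -0.5000.
x_1 = (1.7889 + 1.3416·(-0.5000))/4.4721 = 0.2500.

x = (0.2500, -0.5000)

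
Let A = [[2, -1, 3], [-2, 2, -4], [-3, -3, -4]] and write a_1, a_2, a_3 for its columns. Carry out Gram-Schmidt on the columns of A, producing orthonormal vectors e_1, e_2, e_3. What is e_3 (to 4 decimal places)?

e_3 = (-0.7930, -0.5947, -0.1322)

e_1 = a_1/‖a_1‖ = (2, -2, -3)/4.1231 = (0.4851, -0.4851, -0.7276).
r_{12} = e_1·a_2 = 0.7276.
u_2 = a_2 − 0.7276·e_1 = (-1.3529, 2.3529, -2.4706).
‖u_2‖ = 3.6702, so e_2 = (-0.3686, 0.6411, -0.6731).
r_{13} = e_1·a_3 = 6.3059; r_{23} = e_2·a_3 = -0.9777.
u_3 = a_3 − 6.3059·e_1 + 0.9777·e_2 = (-0.4192, -0.3144, -0.0699).
‖u_3‖ = 0.5287, so e_3 = (-0.7930, -0.5947, -0.1322).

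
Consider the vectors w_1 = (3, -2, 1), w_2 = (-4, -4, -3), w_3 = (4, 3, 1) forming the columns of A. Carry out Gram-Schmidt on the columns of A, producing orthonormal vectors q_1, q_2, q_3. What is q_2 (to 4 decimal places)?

q_2 = (-0.4082, -0.8165, -0.4082)

w_1 = (3, -2, 1); ‖w_1‖ = 3.7417, so q_1 = (0.8018, -0.5345, 0.2673).
q_1·w_2 = 0.8018·(-4) + (-0.5345)·(-4) + 0.2673·(-3) = -1.8708.
u_2 = w_2 + 1.8708·q_1 = (-2.5000, -5.0000, -2.5000).
‖u_2‖ = 6.1237, so q_2 = (-0.4082, -0.8165, -0.4082).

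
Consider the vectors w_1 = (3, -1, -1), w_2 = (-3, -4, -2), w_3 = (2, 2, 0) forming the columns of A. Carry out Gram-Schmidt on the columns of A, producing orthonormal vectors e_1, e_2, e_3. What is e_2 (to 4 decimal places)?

e_2 = (-0.4110, -0.8049, -0.4281)

w_1 = (3, -1, -1); ‖w_1‖ = 3.3166, so e_1 = (0.9045, -0.3015, -0.3015).
e_1·w_2 = 0.9045·(-3) + (-0.3015)·(-4) + (-0.3015)·(-2) = -0.9045.
u_2 = w_2 + 0.9045·e_1 = (-2.1818, -4.2727, -2.2727).
‖u_2‖ = 5.3087, so e_2 = (-0.4110, -0.8049, -0.4281).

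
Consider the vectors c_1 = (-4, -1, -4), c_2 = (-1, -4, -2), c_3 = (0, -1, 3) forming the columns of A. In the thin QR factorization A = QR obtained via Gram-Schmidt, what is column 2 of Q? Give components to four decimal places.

q_1 = c_1/‖c_1‖ = (-4, -1, -4)/5.7446 = (-0.6963, -0.1741, -0.6963).
r_{12} = q_1·c_2 = 2.7852.
u_2 = c_2 − 2.7852·q_1 = (0.9394, -3.5152, -0.0606).
‖u_2‖ = 3.6390, so q_2 = (0.2581, -0.9660, -0.0167).

q_2 = (0.2581, -0.9660, -0.0167)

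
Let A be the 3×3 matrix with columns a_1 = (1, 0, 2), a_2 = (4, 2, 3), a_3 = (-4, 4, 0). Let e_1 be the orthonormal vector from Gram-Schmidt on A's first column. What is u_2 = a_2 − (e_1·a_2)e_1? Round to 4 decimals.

a_1 = (1, 0, 2); ‖a_1‖ = 2.2361, so e_1 = (0.4472, 0.0000, 0.8944).
e_1·a_2 = 0.4472·4 + 0.0000·2 + 0.8944·3 = 4.4721.
u_2 = a_2 − 4.4721·e_1 = (2.0000, 2.0000, -1.0000).

u_2 = (2.0000, 2.0000, -1.0000)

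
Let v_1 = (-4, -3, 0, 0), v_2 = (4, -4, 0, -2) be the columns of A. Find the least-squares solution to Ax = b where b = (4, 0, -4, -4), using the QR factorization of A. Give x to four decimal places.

q_1 = v_1/‖v_1‖ = (-4, -3, 0, 0)/5.0000 = (-0.8000, -0.6000, 0.0000, 0.0000).
r_{12} = q_1·v_2 = -0.8000.
u_2 = v_2 + 0.8000·q_1 = (3.3600, -4.4800, 0.0000, -2.0000).
‖u_2‖ = 5.9464, so q_2 = (0.5650, -0.7534, 0.0000, -0.3363).
Qᵀb = (-3.2000, 3.6055).
Back-substitute: x_2 = 3.6055/5.9464 = 0.6063.
x_1 = (-3.2000 + 0.8000·0.6063)/5.0000 = -0.5430.

x = (-0.5430, 0.6063)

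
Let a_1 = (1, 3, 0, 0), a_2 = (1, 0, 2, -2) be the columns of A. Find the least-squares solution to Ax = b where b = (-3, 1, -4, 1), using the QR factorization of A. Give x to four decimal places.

x = (0.1461, -1.4607)

a_1 = (1, 3, 0, 0); ‖a_1‖ = 3.1623, so q_1 = (0.3162, 0.9487, 0.0000, 0.0000).
q_1·a_2 = 0.3162·1 + 0.9487·0 + 0.0000·2 + 0.0000·(-2) = 0.3162.
u_2 = a_2 − 0.3162·q_1 = (0.9000, -0.3000, 2.0000, -2.0000).
‖u_2‖ = 2.9833, so q_2 = (0.3017, -0.1006, 0.6704, -0.6704).
Qᵀb = (0.0000, -4.3576).
Back-substitute: x_2 = -4.3576/2.9833 = -1.4607.
x_1 = (0.0000 − 0.3162·(-1.4607))/3.1623 = 0.1461.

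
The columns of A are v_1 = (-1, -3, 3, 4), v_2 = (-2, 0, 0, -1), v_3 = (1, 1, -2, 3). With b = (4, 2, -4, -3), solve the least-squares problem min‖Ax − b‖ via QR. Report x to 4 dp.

e_1 = v_1/‖v_1‖ = (-1, -3, 3, 4)/5.9161 = (-0.1690, -0.5071, 0.5071, 0.6761).
r_{12} = e_1·v_2 = -0.3381.
u_2 = v_2 + 0.3381·e_1 = (-2.0571, -0.1714, 0.1714, -0.7714).
‖u_2‖ = 2.2104, so e_2 = (-0.9307, -0.0776, 0.0776, -0.3490).
r_{13} = e_1·v_3 = 0.3381; r_{23} = e_2·v_3 = -2.2104.
u_3 = v_3 − 0.3381·e_1 + 2.2104·e_2 = (-1.0000, 1.0000, -2.0000, 2.0000).
‖u_3‖ = 3.1623, so e_3 = (-0.3162, 0.3162, -0.6325, 0.6325).
Qᵀb = (-5.7470, -3.1410, 0.0000).
Back-substitute: x_3 = 0.0000/3.1623 = 0.0000.
x_2 = (-3.1410 + 2.2104·0.0000)/2.2104 = -1.4211.
x_1 = (-5.7470 + 0.3381·(-1.4211) − 0.3381·0.0000)/5.9161 = -1.0526.

x = (-1.0526, -1.4211, 0.0000)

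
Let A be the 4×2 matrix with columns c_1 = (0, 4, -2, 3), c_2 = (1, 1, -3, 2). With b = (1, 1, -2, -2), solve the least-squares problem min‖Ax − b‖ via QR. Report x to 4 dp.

c_1 = (0, 4, -2, 3); ‖c_1‖ = 5.3852, so e_1 = (0.0000, 0.7428, -0.3714, 0.5571).
e_1·c_2 = 0.0000·1 + 0.7428·1 + (-0.3714)·(-3) + 0.5571·2 = 2.9711.
u_2 = c_2 − 2.9711·e_1 = (1.0000, -1.2069, -1.8966, 0.3448).
‖u_2‖ = 2.4844, so e_2 = (0.4025, -0.4858, -0.7634, 0.1388).
Qᵀb = (0.3714, 1.1659).
Back-substitute: x_2 = 1.1659/2.4844 = 0.4693.
x_1 = (0.3714 − 2.9711·0.4693)/5.3852 = -0.1899.

x = (-0.1899, 0.4693)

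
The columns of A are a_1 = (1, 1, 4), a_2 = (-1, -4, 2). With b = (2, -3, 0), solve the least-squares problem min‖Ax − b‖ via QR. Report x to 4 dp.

q_1 = a_1/‖a_1‖ = (1, 1, 4)/4.2426 = (0.2357, 0.2357, 0.9428).
r_{12} = q_1·a_2 = 0.7071.
u_2 = a_2 − 0.7071·q_1 = (-1.1667, -4.1667, 1.3333).
‖u_2‖ = 4.5277, so q_2 = (-0.2577, -0.9203, 0.2945).
Qᵀb = (-0.2357, 2.2454).
Back-substitute: x_2 = 2.2454/4.5277 = 0.4959.
x_1 = (-0.2357 − 0.7071·0.4959)/4.2426 = -0.1382.

x = (-0.1382, 0.4959)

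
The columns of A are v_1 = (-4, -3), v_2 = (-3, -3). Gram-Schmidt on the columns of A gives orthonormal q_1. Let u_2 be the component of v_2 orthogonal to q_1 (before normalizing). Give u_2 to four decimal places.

v_1 = (-4, -3); ‖v_1‖ = 5.0000, so q_1 = (-0.8000, -0.6000).
q_1·v_2 = (-0.8000)·(-3) + (-0.6000)·(-3) = 4.2000.
u_2 = v_2 − 4.2000·q_1 = (0.3600, -0.4800).

u_2 = (0.3600, -0.4800)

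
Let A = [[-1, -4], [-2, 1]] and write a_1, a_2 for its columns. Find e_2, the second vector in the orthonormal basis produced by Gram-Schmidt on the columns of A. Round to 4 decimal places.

e_1 = a_1/‖a_1‖ = (-1, -2)/2.2361 = (-0.4472, -0.8944).
r_{12} = e_1·a_2 = 0.8944.
u_2 = a_2 − 0.8944·e_1 = (-3.6000, 1.8000).
‖u_2‖ = 4.0249, so e_2 = (-0.8944, 0.4472).

e_2 = (-0.8944, 0.4472)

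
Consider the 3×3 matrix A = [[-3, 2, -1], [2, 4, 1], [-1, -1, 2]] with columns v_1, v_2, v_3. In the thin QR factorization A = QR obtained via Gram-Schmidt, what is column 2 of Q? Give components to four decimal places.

v_1 = (-3, 2, -1); ‖v_1‖ = 3.7417, so e_1 = (-0.8018, 0.5345, -0.2673).
e_1·v_2 = (-0.8018)·2 + 0.5345·4 + (-0.2673)·(-1) = 0.8018.
u_2 = v_2 − 0.8018·e_1 = (2.6429, 3.5714, -0.7857).
‖u_2‖ = 4.5119, so e_2 = (0.5858, 0.7916, -0.1741).

e_2 = (0.5858, 0.7916, -0.1741)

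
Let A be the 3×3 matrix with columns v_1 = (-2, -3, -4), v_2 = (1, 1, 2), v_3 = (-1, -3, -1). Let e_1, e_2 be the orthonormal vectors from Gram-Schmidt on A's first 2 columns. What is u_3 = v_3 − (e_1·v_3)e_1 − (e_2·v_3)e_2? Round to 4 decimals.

u_3 = (-0.4000, 0.0000, 0.2000)

e_1 = v_1/‖v_1‖ = (-2, -3, -4)/5.3852 = (-0.3714, -0.5571, -0.7428).
r_{12} = e_1·v_2 = -2.4140.
u_2 = v_2 + 2.4140·e_1 = (0.1034, -0.3448, 0.2069).
‖u_2‖ = 0.4152, so e_2 = (0.2491, -0.8305, 0.4983).
r_{13} = e_1·v_3 = 2.7854; r_{23} = e_2·v_3 = 1.7440.
u_3 = v_3 − 2.7854·e_1 − 1.7440·e_2 = (-0.4000, 0.0000, 0.2000).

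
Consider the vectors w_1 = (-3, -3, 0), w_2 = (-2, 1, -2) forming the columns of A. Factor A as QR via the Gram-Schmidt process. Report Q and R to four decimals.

Q = [[-0.7071, -0.5145], [-0.7071, 0.5145], [0.0000, -0.6860]], R = [[4.2426, 0.7071], [0.0000, 2.9155]]

w_1 = (-3, -3, 0); ‖w_1‖ = 4.2426, so q_1 = (-0.7071, -0.7071, 0.0000).
q_1·w_2 = (-0.7071)·(-2) + (-0.7071)·1 + 0.0000·(-2) = 0.7071.
u_2 = w_2 − 0.7071·q_1 = (-1.5000, 1.5000, -2.0000).
‖u_2‖ = 2.9155, so q_2 = (-0.5145, 0.5145, -0.6860).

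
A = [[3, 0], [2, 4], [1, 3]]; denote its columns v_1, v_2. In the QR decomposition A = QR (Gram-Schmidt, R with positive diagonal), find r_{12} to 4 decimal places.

r_{12} = 2.9399

v_1 = (3, 2, 1); ‖v_1‖ = 3.7417, so q_1 = (0.8018, 0.5345, 0.2673).
r_{12} = q_1·v_2 = 2.9399.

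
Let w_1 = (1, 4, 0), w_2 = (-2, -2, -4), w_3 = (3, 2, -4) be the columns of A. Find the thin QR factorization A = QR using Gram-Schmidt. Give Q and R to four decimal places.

w_1 = (1, 4, 0); ‖w_1‖ = 4.1231, so q_1 = (0.2425, 0.9701, 0.0000).
q_1·w_2 = 0.2425·(-2) + 0.9701·(-2) + 0.0000·(-4) = -2.4254.
u_2 = w_2 + 2.4254·q_1 = (-1.4118, 0.3529, -4.0000).
‖u_2‖ = 4.2565, so q_2 = (-0.3317, 0.0829, -0.9397).
q_1·w_3 = 0.2425·3 + 0.9701·2 + 0.0000·(-4) = 2.6679; q_2·w_3 = (-0.3317)·3 + 0.0829·2 + (-0.9397)·(-4) = 2.9298.
u_3 = w_3 − 2.6679·q_1 − 2.9298·q_2 = (3.3247, -0.8312, -1.2468).
‖u_3‖ = 3.6467, so q_3 = (0.9117, -0.2279, -0.3419).

Q = [[0.2425, -0.3317, 0.9117], [0.9701, 0.0829, -0.2279], [0.0000, -0.9397, -0.3419]], R = [[4.1231, -2.4254, 2.6679], [0.0000, 4.2565, 2.9298], [0.0000, 0.0000, 3.6467]]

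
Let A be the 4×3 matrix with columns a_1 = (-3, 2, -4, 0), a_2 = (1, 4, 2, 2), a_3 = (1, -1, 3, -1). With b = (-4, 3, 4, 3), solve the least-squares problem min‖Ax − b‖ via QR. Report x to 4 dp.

a_1 = (-3, 2, -4, 0); ‖a_1‖ = 5.3852, so e_1 = (-0.5571, 0.3714, -0.7428, 0.0000).
e_1·a_2 = (-0.5571)·1 + 0.3714·4 + (-0.7428)·2 + 0.0000·2 = -0.5571.
u_2 = a_2 + 0.5571·e_1 = (0.6897, 4.2069, 1.5862, 2.0000).
‖u_2‖ = 4.9689, so e_2 = (0.1388, 0.8467, 0.3192, 0.4025).
e_1·a_3 = (-0.5571)·1 + 0.3714·(-1) + (-0.7428)·3 + 0.0000·(-1) = -3.1568; e_2·a_3 = 0.1388·1 + 0.8467·(-1) + 0.3192·3 + 0.4025·(-1) = -0.1527.
u_3 = a_3 + 3.1568·e_1 + 0.1527·e_2 = (-0.7374, 0.3017, 0.7039, -0.9385).
‖u_3‖ = 1.4182, so e_3 = (-0.5200, 0.2127, 0.4964, -0.6618).
Qᵀb = (0.3714, 4.4692, 2.7181).
Back-substitute: x_3 = 2.7181/1.4182 = 1.9167.
x_2 = (4.4692 + 0.1527·1.9167)/4.9689 = 0.9583.
x_1 = (0.3714 + 0.5571·0.9583 + 3.1568·1.9167)/5.3852 = 1.2917.

x = (1.2917, 0.9583, 1.9167)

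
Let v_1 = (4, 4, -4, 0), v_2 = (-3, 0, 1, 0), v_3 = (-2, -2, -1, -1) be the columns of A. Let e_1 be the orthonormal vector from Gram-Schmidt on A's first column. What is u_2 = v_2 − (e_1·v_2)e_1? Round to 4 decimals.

e_1 = v_1/‖v_1‖ = (4, 4, -4, 0)/6.9282 = (0.5774, 0.5774, -0.5774, 0.0000).
r_{12} = e_1·v_2 = -2.3094.
u_2 = v_2 + 2.3094·e_1 = (-1.6667, 1.3333, -0.3333, 0.0000).

u_2 = (-1.6667, 1.3333, -0.3333, 0.0000)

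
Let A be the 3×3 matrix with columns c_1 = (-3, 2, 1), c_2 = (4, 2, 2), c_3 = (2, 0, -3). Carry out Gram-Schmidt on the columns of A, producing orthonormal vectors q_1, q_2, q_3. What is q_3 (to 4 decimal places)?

q_1 = c_1/‖c_1‖ = (-3, 2, 1)/3.7417 = (-0.8018, 0.5345, 0.2673).
r_{12} = q_1·c_2 = -1.6036.
u_2 = c_2 + 1.6036·q_1 = (2.7143, 2.8571, 2.4286).
‖u_2‖ = 4.6291, so q_2 = (0.5864, 0.6172, 0.5246).
r_{13} = q_1·c_3 = -2.4054; r_{23} = q_2·c_3 = -0.4012.
u_3 = c_3 + 2.4054·q_1 + 0.4012·q_2 = (0.3067, 1.5333, -2.1467).
‖u_3‖ = 2.6558, so q_3 = (0.1155, 0.5774, -0.8083).

q_3 = (0.1155, 0.5774, -0.8083)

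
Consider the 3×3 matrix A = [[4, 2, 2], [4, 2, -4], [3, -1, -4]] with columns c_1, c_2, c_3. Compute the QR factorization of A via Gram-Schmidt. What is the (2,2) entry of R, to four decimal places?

r_{22} = 2.2086

c_1 = (4, 4, 3); ‖c_1‖ = 6.4031, so q_1 = (0.6247, 0.6247, 0.4685).
q_1·c_2 = 0.6247·2 + 0.6247·2 + 0.4685·(-1) = 2.0303.
u_2 = c_2 − 2.0303·q_1 = (0.7317, 0.7317, -1.9512).
r_{22} = ‖u_2‖ = 2.2086.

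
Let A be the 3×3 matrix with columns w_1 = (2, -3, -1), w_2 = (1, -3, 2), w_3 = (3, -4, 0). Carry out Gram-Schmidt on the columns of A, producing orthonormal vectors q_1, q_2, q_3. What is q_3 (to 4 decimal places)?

w_1 = (2, -3, -1); ‖w_1‖ = 3.7417, so q_1 = (0.5345, -0.8018, -0.2673).
q_1·w_2 = 0.5345·1 + (-0.8018)·(-3) + (-0.2673)·2 = 2.4054.
u_2 = w_2 − 2.4054·q_1 = (-0.2857, -1.0714, 2.6429).
‖u_2‖ = 2.8661, so q_2 = (-0.0997, -0.3738, 0.9221).
q_1·w_3 = 0.5345·3 + (-0.8018)·(-4) + (-0.2673)·0 = 4.8107; q_2·w_3 = (-0.0997)·3 + (-0.3738)·(-4) + 0.9221·0 = 1.1963.
u_3 = w_3 − 4.8107·q_1 − 1.1963·q_2 = (0.5478, 0.3043, 0.1826).
‖u_3‖ = 0.6528, so q_3 = (0.8393, 0.4663, 0.2798).

q_3 = (0.8393, 0.4663, 0.2798)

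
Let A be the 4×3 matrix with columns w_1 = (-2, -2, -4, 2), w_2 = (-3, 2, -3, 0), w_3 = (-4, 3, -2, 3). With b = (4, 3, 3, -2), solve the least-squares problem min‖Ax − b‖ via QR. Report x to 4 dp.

w_1 = (-2, -2, -4, 2); ‖w_1‖ = 5.2915, so e_1 = (-0.3780, -0.3780, -0.7559, 0.3780).
e_1·w_2 = (-0.3780)·(-3) + (-0.3780)·2 + (-0.7559)·(-3) + 0.3780·0 = 2.6458.
u_2 = w_2 − 2.6458·e_1 = (-2.0000, 3.0000, -1.0000, -1.0000).
‖u_2‖ = 3.8730, so e_2 = (-0.5164, 0.7746, -0.2582, -0.2582).
e_1·w_3 = (-0.3780)·(-4) + (-0.3780)·3 + (-0.7559)·(-2) + 0.3780·3 = 3.0237; e_2·w_3 = (-0.5164)·(-4) + 0.7746·3 + (-0.2582)·(-2) + (-0.2582)·3 = 4.1312.
u_3 = w_3 − 3.0237·e_1 − 4.1312·e_2 = (-0.7238, 0.9429, 1.3524, 2.9238).
‖u_3‖ = 3.4337, so e_3 = (-0.2108, 0.2746, 0.3939, 0.8515).
Qᵀb = (-5.6695, 0.0000, -0.5409).
Back-substitute: x_3 = -0.5409/3.4337 = -0.1575.
x_2 = (0.0000 − 4.1312·(-0.1575))/3.8730 = 0.1680.
x_1 = (-5.6695 − 2.6458·0.1680 − 3.0237·(-0.1575))/5.2915 = -1.0654.

x = (-1.0654, 0.1680, -0.1575)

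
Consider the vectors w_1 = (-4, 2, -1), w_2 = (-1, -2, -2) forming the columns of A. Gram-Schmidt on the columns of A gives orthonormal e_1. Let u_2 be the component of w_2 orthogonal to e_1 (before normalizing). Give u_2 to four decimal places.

u_2 = (-0.6190, -2.1905, -1.9048)

e_1 = w_1/‖w_1‖ = (-4, 2, -1)/4.5826 = (-0.8729, 0.4364, -0.2182).
r_{12} = e_1·w_2 = 0.4364.
u_2 = w_2 − 0.4364·e_1 = (-0.6190, -2.1905, -1.9048).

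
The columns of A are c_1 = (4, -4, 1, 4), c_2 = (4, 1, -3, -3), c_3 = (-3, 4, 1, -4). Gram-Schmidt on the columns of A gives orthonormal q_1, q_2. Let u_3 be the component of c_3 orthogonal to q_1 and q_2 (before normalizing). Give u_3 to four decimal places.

c_1 = (4, -4, 1, 4); ‖c_1‖ = 7.0000, so q_1 = (0.5714, -0.5714, 0.1429, 0.5714).
q_1·c_2 = 0.5714·4 + (-0.5714)·1 + 0.1429·(-3) + 0.5714·(-3) = -0.4286.
u_2 = c_2 + 0.4286·q_1 = (4.2449, 0.7551, -2.9388, -2.7551).
‖u_2‖ = 5.9005, so q_2 = (0.7194, 0.1280, -0.4981, -0.4669).
q_1·c_3 = 0.5714·(-3) + (-0.5714)·4 + 0.1429·1 + 0.5714·(-4) = -6.1429; q_2·c_3 = 0.7194·(-3) + 0.1280·4 + (-0.4981)·1 + (-0.4669)·(-4) = -0.2767.
u_3 = c_3 + 6.1429·q_1 + 0.2767·q_2 = (0.7093, 0.5252, 1.7397, -0.6190).

u_3 = (0.7093, 0.5252, 1.7397, -0.6190)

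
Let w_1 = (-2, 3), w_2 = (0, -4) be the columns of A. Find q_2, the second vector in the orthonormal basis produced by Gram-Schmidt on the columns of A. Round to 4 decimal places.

w_1 = (-2, 3); ‖w_1‖ = 3.6056, so q_1 = (-0.5547, 0.8321).
q_1·w_2 = (-0.5547)·0 + 0.8321·(-4) = -3.3282.
u_2 = w_2 + 3.3282·q_1 = (-1.8462, -1.2308).
‖u_2‖ = 2.2188, so q_2 = (-0.8321, -0.5547).

q_2 = (-0.8321, -0.5547)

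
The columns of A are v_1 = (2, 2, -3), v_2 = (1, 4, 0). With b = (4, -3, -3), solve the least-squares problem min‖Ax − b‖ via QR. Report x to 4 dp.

x = (1.4127, -1.3016)

v_1 = (2, 2, -3); ‖v_1‖ = 4.1231, so e_1 = (0.4851, 0.4851, -0.7276).
e_1·v_2 = 0.4851·1 + 0.4851·4 + (-0.7276)·0 = 2.4254.
u_2 = v_2 − 2.4254·e_1 = (-0.1765, 2.8235, 1.7647).
‖u_2‖ = 3.3343, so e_2 = (-0.0529, 0.8468, 0.5293).
Qᵀb = (2.6679, -4.3399).
Back-substitute: x_2 = -4.3399/3.3343 = -1.3016.
x_1 = (2.6679 − 2.4254·(-1.3016))/4.1231 = 1.4127.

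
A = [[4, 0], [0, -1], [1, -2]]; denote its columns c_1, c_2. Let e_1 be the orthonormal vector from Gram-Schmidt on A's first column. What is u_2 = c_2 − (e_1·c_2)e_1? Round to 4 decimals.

u_2 = (0.4706, -1.0000, -1.8824)

e_1 = c_1/‖c_1‖ = (4, 0, 1)/4.1231 = (0.9701, 0.0000, 0.2425).
r_{12} = e_1·c_2 = -0.4851.
u_2 = c_2 + 0.4851·e_1 = (0.4706, -1.0000, -1.8824).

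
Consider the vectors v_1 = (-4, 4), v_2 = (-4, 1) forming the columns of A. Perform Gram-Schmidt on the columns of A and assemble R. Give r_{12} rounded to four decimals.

r_{12} = 3.5355

v_1 = (-4, 4); ‖v_1‖ = 5.6569, so e_1 = (-0.7071, 0.7071).
r_{12} = e_1·v_2 = 3.5355.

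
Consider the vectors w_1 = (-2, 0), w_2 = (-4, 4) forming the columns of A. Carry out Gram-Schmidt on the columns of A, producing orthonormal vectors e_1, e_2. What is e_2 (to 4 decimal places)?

e_1 = w_1/‖w_1‖ = (-2, 0)/2.0000 = (-1.0000, 0.0000).
r_{12} = e_1·w_2 = 4.0000.
u_2 = w_2 − 4.0000·e_1 = (0.0000, 4.0000).
‖u_2‖ = 4.0000, so e_2 = (0.0000, 1.0000).

e_2 = (0.0000, 1.0000)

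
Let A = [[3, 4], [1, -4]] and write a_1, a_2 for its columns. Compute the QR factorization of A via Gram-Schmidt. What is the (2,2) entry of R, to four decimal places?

e_1 = a_1/‖a_1‖ = (3, 1)/3.1623 = (0.9487, 0.3162).
r_{12} = e_1·a_2 = 2.5298.
u_2 = a_2 − 2.5298·e_1 = (1.6000, -4.8000).
r_{22} = ‖u_2‖ = 5.0596.

r_{22} = 5.0596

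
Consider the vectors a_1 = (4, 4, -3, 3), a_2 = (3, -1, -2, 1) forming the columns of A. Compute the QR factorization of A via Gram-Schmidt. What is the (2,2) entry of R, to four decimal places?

r_{22} = 3.0364

a_1 = (4, 4, -3, 3); ‖a_1‖ = 7.0711, so e_1 = (0.5657, 0.5657, -0.4243, 0.4243).
e_1·a_2 = 0.5657·3 + 0.5657·(-1) + (-0.4243)·(-2) + 0.4243·1 = 2.4042.
u_2 = a_2 − 2.4042·e_1 = (1.6400, -2.3600, -0.9800, -0.0200).
r_{22} = ‖u_2‖ = 3.0364.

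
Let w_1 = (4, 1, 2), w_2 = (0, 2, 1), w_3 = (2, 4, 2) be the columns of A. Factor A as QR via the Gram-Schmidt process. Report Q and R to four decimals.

Q = [[0.8729, -0.3701, 0.3180], [0.2182, 0.8790, 0.4240], [0.4364, 0.3007, -0.8480]], R = [[4.5826, 0.8729, 3.4915], [0.0000, 2.0587, 3.3771], [0.0000, 0.0000, 0.6360]]

w_1 = (4, 1, 2); ‖w_1‖ = 4.5826, so q_1 = (0.8729, 0.2182, 0.4364).
q_1·w_2 = 0.8729·0 + 0.2182·2 + 0.4364·1 = 0.8729.
u_2 = w_2 − 0.8729·q_1 = (-0.7619, 1.8095, 0.6190).
‖u_2‖ = 2.0587, so q_2 = (-0.3701, 0.8790, 0.3007).
q_1·w_3 = 0.8729·2 + 0.2182·4 + 0.4364·2 = 3.4915; q_2·w_3 = (-0.3701)·2 + 0.8790·4 + 0.3007·2 = 3.3771.
u_3 = w_3 − 3.4915·q_1 − 3.3771·q_2 = (0.2022, 0.2697, -0.5393).
‖u_3‖ = 0.6360, so q_3 = (0.3180, 0.4240, -0.8480).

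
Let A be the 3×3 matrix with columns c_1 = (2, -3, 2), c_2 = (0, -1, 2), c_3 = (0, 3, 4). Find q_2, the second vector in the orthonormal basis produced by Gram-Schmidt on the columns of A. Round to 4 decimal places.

c_1 = (2, -3, 2); ‖c_1‖ = 4.1231, so q_1 = (0.4851, -0.7276, 0.4851).
q_1·c_2 = 0.4851·0 + (-0.7276)·(-1) + 0.4851·2 = 1.6977.
u_2 = c_2 − 1.6977·q_1 = (-0.8235, 0.2353, 1.1765).
‖u_2‖ = 1.4552, so q_2 = (-0.5659, 0.1617, 0.8085).

q_2 = (-0.5659, 0.1617, 0.8085)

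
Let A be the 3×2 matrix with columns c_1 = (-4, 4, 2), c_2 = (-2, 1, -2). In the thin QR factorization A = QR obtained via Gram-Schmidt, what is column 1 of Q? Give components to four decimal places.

c_1 = (-4, 4, 2); ‖c_1‖ = 6.0000, so e_1 = (-0.6667, 0.6667, 0.3333).

e_1 = (-0.6667, 0.6667, 0.3333)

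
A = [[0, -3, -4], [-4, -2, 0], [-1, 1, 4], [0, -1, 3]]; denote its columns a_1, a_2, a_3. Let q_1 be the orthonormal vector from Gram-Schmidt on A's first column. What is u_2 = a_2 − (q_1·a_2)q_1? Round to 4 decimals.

u_2 = (-3.0000, -0.3529, 1.4118, -1.0000)

a_1 = (0, -4, -1, 0); ‖a_1‖ = 4.1231, so q_1 = (0.0000, -0.9701, -0.2425, 0.0000).
q_1·a_2 = 0.0000·(-3) + (-0.9701)·(-2) + (-0.2425)·1 + 0.0000·(-1) = 1.6977.
u_2 = a_2 − 1.6977·q_1 = (-3.0000, -0.3529, 1.4118, -1.0000).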